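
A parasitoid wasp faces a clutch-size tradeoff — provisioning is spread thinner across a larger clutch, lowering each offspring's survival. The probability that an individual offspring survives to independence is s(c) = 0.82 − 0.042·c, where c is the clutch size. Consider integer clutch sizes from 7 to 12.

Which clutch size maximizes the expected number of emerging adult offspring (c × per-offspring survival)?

10

Expected emerging adult offspring = c × s(c):
  c=7: 7 × 0.526 = 3.682
  c=8: 8 × 0.484 = 3.872
  c=9: 9 × 0.442 = 3.978
  c=10: 10 × 0.400 = 4.000
  c=11: 11 × 0.358 = 3.938
  c=12: 12 × 0.316 = 3.792
Maximum at c = 10 (4.000 emerging adult offspring).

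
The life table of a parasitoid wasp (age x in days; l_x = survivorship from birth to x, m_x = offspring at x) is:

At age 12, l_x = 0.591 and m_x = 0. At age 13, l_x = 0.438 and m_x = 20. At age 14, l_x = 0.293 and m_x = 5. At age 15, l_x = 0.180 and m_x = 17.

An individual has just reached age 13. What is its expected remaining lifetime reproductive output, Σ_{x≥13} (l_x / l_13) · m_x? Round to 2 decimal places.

l_13 = 0.438. Conditional survival from age 13 to x is l_x / l_13.
  x=13: (0.438/0.438) × 20 = 20.0000
  x=14: (0.293/0.438) × 5 = 3.3447
  x=15: (0.180/0.438) × 17 = 6.9863
Sum = 20.0000 + 3.3447 + 6.9863 = 30.3311

30.33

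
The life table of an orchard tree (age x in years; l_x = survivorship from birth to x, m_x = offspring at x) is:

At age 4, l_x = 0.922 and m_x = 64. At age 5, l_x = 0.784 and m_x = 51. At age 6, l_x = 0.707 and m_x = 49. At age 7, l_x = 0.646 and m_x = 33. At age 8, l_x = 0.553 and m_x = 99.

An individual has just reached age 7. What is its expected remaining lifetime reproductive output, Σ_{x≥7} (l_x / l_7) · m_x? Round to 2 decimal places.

l_7 = 0.646. Conditional survival from age 7 to x is l_x / l_7.
  x=7: (0.646/0.646) × 33 = 33.0000
  x=8: (0.553/0.646) × 99 = 84.7477
Sum = 33.0000 + 84.7477 = 117.7477

117.75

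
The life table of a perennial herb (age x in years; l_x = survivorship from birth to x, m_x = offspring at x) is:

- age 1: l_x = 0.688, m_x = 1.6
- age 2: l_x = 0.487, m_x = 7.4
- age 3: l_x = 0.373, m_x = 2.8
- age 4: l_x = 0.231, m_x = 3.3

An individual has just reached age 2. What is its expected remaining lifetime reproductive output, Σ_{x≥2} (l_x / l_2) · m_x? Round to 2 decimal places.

l_2 = 0.487. Conditional survival from age 2 to x is l_x / l_2.
  x=2: (0.487/0.487) × 7.4 = 7.4000
  x=3: (0.373/0.487) × 2.8 = 2.1446
  x=4: (0.231/0.487) × 3.3 = 1.5653
Sum = 7.4000 + 2.1446 + 1.5653 = 11.1099

11.11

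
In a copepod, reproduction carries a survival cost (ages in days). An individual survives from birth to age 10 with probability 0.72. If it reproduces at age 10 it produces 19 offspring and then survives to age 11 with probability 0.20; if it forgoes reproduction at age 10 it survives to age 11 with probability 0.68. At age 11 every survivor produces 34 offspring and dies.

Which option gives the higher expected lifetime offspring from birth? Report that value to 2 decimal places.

breed at age 10: R₀ = 0.72 × (19 + 0.20 × 34) = 0.72 × 25.8000 = 18.5760
delay to age 11: R₀ = 0.72 × (0.68 × 34) = 0.72 × 23.1200 = 16.6464
Higher: breed at age 10 (18.5760).

18.58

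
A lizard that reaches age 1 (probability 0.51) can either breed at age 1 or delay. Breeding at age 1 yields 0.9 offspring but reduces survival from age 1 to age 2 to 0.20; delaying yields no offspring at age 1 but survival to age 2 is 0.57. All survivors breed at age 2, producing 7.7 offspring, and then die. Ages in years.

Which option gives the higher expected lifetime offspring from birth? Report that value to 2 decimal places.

2.24

breed at age 1: R₀ = 0.51 × (0.9 + 0.20 × 7.7) = 0.51 × 2.4400 = 1.2444
delay to age 2: R₀ = 0.51 × (0.57 × 7.7) = 0.51 × 4.3890 = 2.2384
Higher: delay to age 2 (2.2384).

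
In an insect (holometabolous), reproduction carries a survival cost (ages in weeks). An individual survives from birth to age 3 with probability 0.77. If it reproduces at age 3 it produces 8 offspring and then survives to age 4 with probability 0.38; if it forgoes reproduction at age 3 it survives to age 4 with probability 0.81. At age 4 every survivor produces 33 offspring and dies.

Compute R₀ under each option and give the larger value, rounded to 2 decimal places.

breed at age 3: R₀ = 0.77 × (8 + 0.38 × 33) = 0.77 × 20.5400 = 15.8158
delay to age 4: R₀ = 0.77 × (0.81 × 33) = 0.77 × 26.7300 = 20.5821
Higher: delay to age 4 (20.5821).

20.58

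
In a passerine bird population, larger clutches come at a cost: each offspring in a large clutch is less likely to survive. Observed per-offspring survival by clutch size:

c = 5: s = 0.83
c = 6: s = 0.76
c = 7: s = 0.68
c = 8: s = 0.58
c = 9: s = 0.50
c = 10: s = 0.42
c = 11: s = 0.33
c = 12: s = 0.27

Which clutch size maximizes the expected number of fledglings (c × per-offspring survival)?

7

Expected fledglings = c × s(c):
  c=5: 5 × 0.83 = 4.150
  c=6: 6 × 0.76 = 4.560
  c=7: 7 × 0.68 = 4.760
  c=8: 8 × 0.58 = 4.640
  c=9: 9 × 0.50 = 4.500
  c=10: 10 × 0.42 = 4.200
  c=11: 11 × 0.33 = 3.630
  c=12: 12 × 0.27 = 3.240
Maximum at c = 7 (4.760 fledglings).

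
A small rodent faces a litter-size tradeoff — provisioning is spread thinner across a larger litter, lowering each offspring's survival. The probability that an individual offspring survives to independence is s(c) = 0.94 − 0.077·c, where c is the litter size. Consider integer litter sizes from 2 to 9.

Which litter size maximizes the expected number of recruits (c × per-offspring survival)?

6

Expected recruits = c × s(c):
  c=2: 2 × 0.786 = 1.572
  c=3: 3 × 0.709 = 2.127
  c=4: 4 × 0.632 = 2.528
  c=5: 5 × 0.555 = 2.775
  c=6: 6 × 0.478 = 2.868
  c=7: 7 × 0.401 = 2.807
  c=8: 8 × 0.324 = 2.592
  c=9: 9 × 0.247 = 2.223
Maximum at c = 6 (2.868 recruits).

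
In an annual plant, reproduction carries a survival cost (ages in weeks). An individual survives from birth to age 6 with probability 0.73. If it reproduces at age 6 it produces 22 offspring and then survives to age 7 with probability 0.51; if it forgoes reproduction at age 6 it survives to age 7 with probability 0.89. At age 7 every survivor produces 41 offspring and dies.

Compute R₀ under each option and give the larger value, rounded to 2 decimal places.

31.32

breed at age 6: R₀ = 0.73 × (22 + 0.51 × 41) = 0.73 × 42.9100 = 31.3243
delay to age 7: R₀ = 0.73 × (0.89 × 41) = 0.73 × 36.4900 = 26.6377
Higher: breed at age 6 (31.3243).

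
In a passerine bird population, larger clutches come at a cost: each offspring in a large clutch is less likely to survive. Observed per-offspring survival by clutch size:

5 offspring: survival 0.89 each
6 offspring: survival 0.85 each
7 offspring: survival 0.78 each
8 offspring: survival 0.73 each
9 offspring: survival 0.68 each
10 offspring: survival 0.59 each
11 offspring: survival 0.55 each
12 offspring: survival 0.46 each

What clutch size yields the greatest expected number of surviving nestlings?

Expected surviving nestlings = c × s(c):
  c=5: 5 × 0.89 = 4.450
  c=6: 6 × 0.85 = 5.100
  c=7: 7 × 0.78 = 5.460
  c=8: 8 × 0.73 = 5.840
  c=9: 9 × 0.68 = 6.120
  c=10: 10 × 0.59 = 5.900
  c=11: 11 × 0.55 = 6.050
  c=12: 12 × 0.46 = 5.520
Maximum at c = 9 (6.120 surviving nestlings).

9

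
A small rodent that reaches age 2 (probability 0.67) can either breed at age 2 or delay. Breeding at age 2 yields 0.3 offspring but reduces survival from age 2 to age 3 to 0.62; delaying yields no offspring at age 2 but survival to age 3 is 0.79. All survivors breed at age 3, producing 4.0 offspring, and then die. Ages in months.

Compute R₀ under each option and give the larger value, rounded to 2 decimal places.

breed at age 2: R₀ = 0.67 × (0.3 + 0.62 × 4.0) = 0.67 × 2.7800 = 1.8626
delay to age 3: R₀ = 0.67 × (0.79 × 4.0) = 0.67 × 3.1600 = 2.1172
Higher: delay to age 3 (2.1172).

2.12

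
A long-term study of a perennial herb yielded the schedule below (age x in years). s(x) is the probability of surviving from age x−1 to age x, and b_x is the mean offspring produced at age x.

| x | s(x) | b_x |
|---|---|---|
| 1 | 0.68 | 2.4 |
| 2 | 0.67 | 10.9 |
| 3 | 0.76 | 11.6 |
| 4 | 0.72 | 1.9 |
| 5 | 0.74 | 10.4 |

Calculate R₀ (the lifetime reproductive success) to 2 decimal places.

13.01

Survivorship from birth: l_x = s_1·s_2·…·s_x.
  l_1 = 0.68000
  l_2 = 0.45560
  l_3 = 0.34626
  l_4 = 0.24930
  l_5 = 0.18449
R₀ = Σ l_x b_x:
  age 1: 0.68000 × 2.4 = 1.6320
  age 2: 0.45560 × 10.9 = 4.9660
  age 3: 0.34626 × 11.6 = 4.0166
  age 4: 0.24930 × 1.9 = 0.4737
  age 5: 0.18449 × 10.4 = 1.9187
R₀ = 1.6320 + 4.9660 + 4.0166 + 0.4737 + 1.9187 = 13.0070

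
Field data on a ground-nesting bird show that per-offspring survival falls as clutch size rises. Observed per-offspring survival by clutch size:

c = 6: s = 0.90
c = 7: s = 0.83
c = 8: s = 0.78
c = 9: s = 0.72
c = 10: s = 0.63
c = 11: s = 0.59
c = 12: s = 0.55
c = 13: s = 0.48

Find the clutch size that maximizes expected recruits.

12

Expected recruits = c × s(c):
  c=6: 6 × 0.90 = 5.400
  c=7: 7 × 0.83 = 5.810
  c=8: 8 × 0.78 = 6.240
  c=9: 9 × 0.72 = 6.480
  c=10: 10 × 0.63 = 6.300
  c=11: 11 × 0.59 = 6.490
  c=12: 12 × 0.55 = 6.600
  c=13: 13 × 0.48 = 6.240
Maximum at c = 12 (6.600 recruits).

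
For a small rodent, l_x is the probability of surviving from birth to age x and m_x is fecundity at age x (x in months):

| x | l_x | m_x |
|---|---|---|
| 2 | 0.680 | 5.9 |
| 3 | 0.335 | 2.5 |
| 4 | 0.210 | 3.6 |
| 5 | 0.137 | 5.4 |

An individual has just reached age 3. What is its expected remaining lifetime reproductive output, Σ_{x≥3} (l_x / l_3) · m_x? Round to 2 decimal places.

6.97

l_3 = 0.335. Conditional survival from age 3 to x is l_x / l_3.
  x=3: (0.335/0.335) × 2.5 = 2.5000
  x=4: (0.210/0.335) × 3.6 = 2.2567
  x=5: (0.137/0.335) × 5.4 = 2.2084
Sum = 2.5000 + 2.2567 + 2.2084 = 6.9651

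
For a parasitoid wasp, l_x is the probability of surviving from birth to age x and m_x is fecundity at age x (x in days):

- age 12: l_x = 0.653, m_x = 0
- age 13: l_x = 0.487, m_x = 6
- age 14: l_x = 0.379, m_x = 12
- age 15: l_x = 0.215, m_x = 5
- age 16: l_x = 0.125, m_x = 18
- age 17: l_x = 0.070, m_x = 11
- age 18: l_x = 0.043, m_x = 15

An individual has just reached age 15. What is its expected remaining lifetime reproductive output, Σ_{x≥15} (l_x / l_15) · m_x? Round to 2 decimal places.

22.05

l_15 = 0.215. Conditional survival from age 15 to x is l_x / l_15.
  x=15: (0.215/0.215) × 5 = 5.0000
  x=16: (0.125/0.215) × 18 = 10.4651
  x=17: (0.070/0.215) × 11 = 3.5814
  x=18: (0.043/0.215) × 15 = 3.0000
Sum = 5.0000 + 10.4651 + 3.5814 + 3.0000 = 22.0465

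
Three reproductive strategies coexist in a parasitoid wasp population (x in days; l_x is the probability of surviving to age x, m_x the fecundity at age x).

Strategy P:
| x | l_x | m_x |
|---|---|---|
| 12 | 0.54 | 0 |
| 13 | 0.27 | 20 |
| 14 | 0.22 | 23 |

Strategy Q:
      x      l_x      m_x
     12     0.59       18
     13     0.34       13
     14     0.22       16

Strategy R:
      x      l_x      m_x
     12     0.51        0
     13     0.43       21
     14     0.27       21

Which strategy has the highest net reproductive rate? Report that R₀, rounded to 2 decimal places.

Strategy P: R₀ = 0.54×0 + 0.27×20 + 0.22×23 = 10.4600
Strategy Q: R₀ = 0.59×18 + 0.34×13 + 0.22×16 = 18.5600
Strategy R: R₀ = 0.51×0 + 0.43×21 + 0.27×21 = 14.7000
Highest R₀: strategy Q with 18.5600.

18.56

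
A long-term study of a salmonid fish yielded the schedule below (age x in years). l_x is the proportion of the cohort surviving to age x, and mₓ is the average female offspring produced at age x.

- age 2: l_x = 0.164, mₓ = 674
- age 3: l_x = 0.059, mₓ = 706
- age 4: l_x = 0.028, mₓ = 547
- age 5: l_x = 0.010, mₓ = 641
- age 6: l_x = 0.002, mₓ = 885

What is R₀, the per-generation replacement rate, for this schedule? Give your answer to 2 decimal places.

175.69

R₀ = Σ l_x mₓ:
  age 2: 0.164 × 674 = 110.5360
  age 3: 0.059 × 706 = 41.6540
  age 4: 0.028 × 547 = 15.3160
  age 5: 0.010 × 641 = 6.4100
  age 6: 0.002 × 885 = 1.7700
R₀ = 110.5360 + 41.6540 + 15.3160 + 6.4100 + 1.7700 = 175.6860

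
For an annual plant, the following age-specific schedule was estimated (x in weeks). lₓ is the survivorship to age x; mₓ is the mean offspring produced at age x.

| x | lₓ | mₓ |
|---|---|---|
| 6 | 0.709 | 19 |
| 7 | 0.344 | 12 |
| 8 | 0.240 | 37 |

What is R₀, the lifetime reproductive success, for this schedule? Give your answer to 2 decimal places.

26.48

R₀ = Σ lₓ mₓ:
  age 6: 0.709 × 19 = 13.4710
  age 7: 0.344 × 12 = 4.1280
  age 8: 0.240 × 37 = 8.8800
R₀ = 13.4710 + 4.1280 + 8.8800 = 26.4790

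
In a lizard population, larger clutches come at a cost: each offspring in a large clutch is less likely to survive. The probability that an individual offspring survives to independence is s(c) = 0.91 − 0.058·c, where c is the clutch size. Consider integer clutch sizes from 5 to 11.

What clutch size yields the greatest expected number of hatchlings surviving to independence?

8

Expected hatchlings surviving to independence = c × s(c):
  c=5: 5 × 0.620 = 3.100
  c=6: 6 × 0.562 = 3.372
  c=7: 7 × 0.504 = 3.528
  c=8: 8 × 0.446 = 3.568
  c=9: 9 × 0.388 = 3.492
  c=10: 10 × 0.330 = 3.300
  c=11: 11 × 0.272 = 2.992
Maximum at c = 8 (3.568 hatchlings surviving to independence).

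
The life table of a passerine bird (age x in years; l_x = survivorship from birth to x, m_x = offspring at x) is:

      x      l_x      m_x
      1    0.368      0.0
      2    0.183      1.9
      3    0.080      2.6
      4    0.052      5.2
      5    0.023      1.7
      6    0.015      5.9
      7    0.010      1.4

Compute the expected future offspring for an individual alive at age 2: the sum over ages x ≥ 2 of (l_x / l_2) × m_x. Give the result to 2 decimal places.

5.29

l_2 = 0.183. Conditional survival from age 2 to x is l_x / l_2.
  x=2: (0.183/0.183) × 1.9 = 1.9000
  x=3: (0.080/0.183) × 2.6 = 1.1366
  x=4: (0.052/0.183) × 5.2 = 1.4776
  x=5: (0.023/0.183) × 1.7 = 0.2137
  x=6: (0.015/0.183) × 5.9 = 0.4836
  x=7: (0.010/0.183) × 1.4 = 0.0765
Sum = 1.9000 + 1.1366 + 1.4776 + 0.2137 + 0.4836 + 0.0765 = 5.2880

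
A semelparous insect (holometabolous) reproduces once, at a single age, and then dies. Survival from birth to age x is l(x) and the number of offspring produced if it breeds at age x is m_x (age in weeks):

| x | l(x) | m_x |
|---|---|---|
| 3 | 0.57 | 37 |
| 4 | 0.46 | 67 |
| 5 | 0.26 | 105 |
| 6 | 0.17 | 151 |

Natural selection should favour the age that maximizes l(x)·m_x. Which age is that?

Expected offspring if breeding at age x = l(x) × m_x:
  age 3: 0.57 × 37 = 21.090
  age 4: 0.46 × 67 = 30.820
  age 5: 0.26 × 105 = 27.300
  age 6: 0.17 × 151 = 25.670
Maximum at age 4 (30.820).

4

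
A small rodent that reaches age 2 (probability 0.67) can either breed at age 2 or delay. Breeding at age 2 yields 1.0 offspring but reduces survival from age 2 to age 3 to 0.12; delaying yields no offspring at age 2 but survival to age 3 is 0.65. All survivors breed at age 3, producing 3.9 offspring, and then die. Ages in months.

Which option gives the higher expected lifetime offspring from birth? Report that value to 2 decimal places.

breed at age 2: R₀ = 0.67 × (1.0 + 0.12 × 3.9) = 0.67 × 1.4680 = 0.9836
delay to age 3: R₀ = 0.67 × (0.65 × 3.9) = 0.67 × 2.5350 = 1.6985
Higher: delay to age 3 (1.6985).

1.70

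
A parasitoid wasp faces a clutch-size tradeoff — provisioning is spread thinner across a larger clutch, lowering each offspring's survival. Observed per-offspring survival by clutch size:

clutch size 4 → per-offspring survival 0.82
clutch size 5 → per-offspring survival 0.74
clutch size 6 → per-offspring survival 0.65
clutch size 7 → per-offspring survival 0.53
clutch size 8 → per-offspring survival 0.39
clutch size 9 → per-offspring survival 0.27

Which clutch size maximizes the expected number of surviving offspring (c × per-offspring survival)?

6

Expected surviving offspring = c × s(c):
  c=4: 4 × 0.82 = 3.280
  c=5: 5 × 0.74 = 3.700
  c=6: 6 × 0.65 = 3.900
  c=7: 7 × 0.53 = 3.710
  c=8: 8 × 0.39 = 3.120
  c=9: 9 × 0.27 = 2.430
Maximum at c = 6 (3.900 surviving offspring).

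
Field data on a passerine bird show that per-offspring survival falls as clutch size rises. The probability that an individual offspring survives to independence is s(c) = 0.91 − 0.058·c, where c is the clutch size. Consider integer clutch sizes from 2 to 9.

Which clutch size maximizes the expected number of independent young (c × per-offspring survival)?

8

Expected independent young = c × s(c):
  c=2: 2 × 0.794 = 1.588
  c=3: 3 × 0.736 = 2.208
  c=4: 4 × 0.678 = 2.712
  c=5: 5 × 0.620 = 3.100
  c=6: 6 × 0.562 = 3.372
  c=7: 7 × 0.504 = 3.528
  c=8: 8 × 0.446 = 3.568
  c=9: 9 × 0.388 = 3.492
Maximum at c = 8 (3.568 independent young).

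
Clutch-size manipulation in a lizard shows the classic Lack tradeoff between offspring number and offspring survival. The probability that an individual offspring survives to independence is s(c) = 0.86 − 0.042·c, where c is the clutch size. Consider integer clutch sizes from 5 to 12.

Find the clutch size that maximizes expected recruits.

10

Expected recruits = c × s(c):
  c=5: 5 × 0.650 = 3.250
  c=6: 6 × 0.608 = 3.648
  c=7: 7 × 0.566 = 3.962
  c=8: 8 × 0.524 = 4.192
  c=9: 9 × 0.482 = 4.338
  c=10: 10 × 0.440 = 4.400
  c=11: 11 × 0.398 = 4.378
  c=12: 12 × 0.356 = 4.272
Maximum at c = 10 (4.400 recruits).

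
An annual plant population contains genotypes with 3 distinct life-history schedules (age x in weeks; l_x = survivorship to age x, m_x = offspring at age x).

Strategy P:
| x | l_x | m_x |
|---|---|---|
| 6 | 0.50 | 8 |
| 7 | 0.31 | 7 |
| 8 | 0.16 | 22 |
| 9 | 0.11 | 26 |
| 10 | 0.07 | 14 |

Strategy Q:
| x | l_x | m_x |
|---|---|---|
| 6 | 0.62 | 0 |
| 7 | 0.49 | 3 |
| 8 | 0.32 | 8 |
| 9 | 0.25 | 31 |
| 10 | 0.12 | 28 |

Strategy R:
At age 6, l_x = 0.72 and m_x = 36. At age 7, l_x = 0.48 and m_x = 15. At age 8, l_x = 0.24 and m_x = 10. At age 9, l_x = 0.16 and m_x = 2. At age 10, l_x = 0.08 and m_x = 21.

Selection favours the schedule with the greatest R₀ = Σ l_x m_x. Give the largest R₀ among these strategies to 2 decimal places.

Strategy P: R₀ = 0.50×8 + 0.31×7 + 0.16×22 + 0.11×26 + 0.07×14 = 13.5300
Strategy Q: R₀ = 0.62×0 + 0.49×3 + 0.32×8 + 0.25×31 + 0.12×28 = 15.1400
Strategy R: R₀ = 0.72×36 + 0.48×15 + 0.24×10 + 0.16×2 + 0.08×21 = 37.5200
Highest R₀: strategy R with 37.5200.

37.52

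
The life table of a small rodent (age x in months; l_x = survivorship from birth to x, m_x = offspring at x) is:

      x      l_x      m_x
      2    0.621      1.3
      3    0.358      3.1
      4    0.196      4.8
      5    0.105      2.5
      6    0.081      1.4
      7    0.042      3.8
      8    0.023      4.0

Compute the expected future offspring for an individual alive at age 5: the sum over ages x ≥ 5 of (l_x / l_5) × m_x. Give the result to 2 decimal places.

l_5 = 0.105. Conditional survival from age 5 to x is l_x / l_5.
  x=5: (0.105/0.105) × 2.5 = 2.5000
  x=6: (0.081/0.105) × 1.4 = 1.0800
  x=7: (0.042/0.105) × 3.8 = 1.5200
  x=8: (0.023/0.105) × 4.0 = 0.8762
Sum = 2.5000 + 1.0800 + 1.5200 + 0.8762 = 5.9762

5.98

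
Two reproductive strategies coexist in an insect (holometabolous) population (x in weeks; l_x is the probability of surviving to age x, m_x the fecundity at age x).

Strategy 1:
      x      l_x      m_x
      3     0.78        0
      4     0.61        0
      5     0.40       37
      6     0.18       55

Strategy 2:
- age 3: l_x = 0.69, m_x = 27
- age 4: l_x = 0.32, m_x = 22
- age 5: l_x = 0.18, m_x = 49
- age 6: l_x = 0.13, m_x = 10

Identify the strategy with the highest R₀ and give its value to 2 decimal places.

Strategy 1: R₀ = 0.78×0 + 0.61×0 + 0.40×37 + 0.18×55 = 24.7000
Strategy 2: R₀ = 0.69×27 + 0.32×22 + 0.18×49 + 0.13×10 = 35.7900
Highest R₀: strategy 2 with 35.7900.

35.79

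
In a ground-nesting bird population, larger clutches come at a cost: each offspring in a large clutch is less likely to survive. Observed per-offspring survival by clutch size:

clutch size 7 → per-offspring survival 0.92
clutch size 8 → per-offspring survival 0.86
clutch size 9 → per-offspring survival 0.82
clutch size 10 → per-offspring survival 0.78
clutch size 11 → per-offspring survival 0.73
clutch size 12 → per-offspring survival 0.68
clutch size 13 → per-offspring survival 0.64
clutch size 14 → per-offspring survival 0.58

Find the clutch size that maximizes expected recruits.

Expected recruits = c × s(c):
  c=7: 7 × 0.92 = 6.440
  c=8: 8 × 0.86 = 6.880
  c=9: 9 × 0.82 = 7.380
  c=10: 10 × 0.78 = 7.800
  c=11: 11 × 0.73 = 8.030
  c=12: 12 × 0.68 = 8.160
  c=13: 13 × 0.64 = 8.320
  c=14: 14 × 0.58 = 8.120
Maximum at c = 13 (8.320 recruits).

13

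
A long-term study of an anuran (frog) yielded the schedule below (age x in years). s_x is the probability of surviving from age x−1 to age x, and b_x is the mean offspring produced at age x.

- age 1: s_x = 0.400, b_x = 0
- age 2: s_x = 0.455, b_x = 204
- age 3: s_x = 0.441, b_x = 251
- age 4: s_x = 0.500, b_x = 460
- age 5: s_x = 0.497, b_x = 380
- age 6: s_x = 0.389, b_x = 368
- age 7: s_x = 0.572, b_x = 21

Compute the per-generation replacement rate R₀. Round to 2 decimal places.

86.26

Survivorship from birth: l_x = s_1·s_2·…·s_x.
  l_1 = 0.40000
  l_2 = 0.18200
  l_3 = 0.08026
  l_4 = 0.04013
  l_5 = 0.01995
  l_6 = 0.00776
  l_7 = 0.00444
R₀ = Σ l_x b_x:
  age 1: 0.40000 × 0 = 0.0000
  age 2: 0.18200 × 204 = 37.1280
  age 3: 0.08026 × 251 = 20.1453
  age 4: 0.04013 × 460 = 18.4598
  age 5: 0.01995 × 380 = 7.5810
  age 6: 0.00776 × 368 = 2.8557
  age 7: 0.00444 × 21 = 0.0932
R₀ = 0.0000 + 37.1280 + 20.1453 + 18.4598 + 7.5810 + 2.8557 + 0.0932 = 86.2630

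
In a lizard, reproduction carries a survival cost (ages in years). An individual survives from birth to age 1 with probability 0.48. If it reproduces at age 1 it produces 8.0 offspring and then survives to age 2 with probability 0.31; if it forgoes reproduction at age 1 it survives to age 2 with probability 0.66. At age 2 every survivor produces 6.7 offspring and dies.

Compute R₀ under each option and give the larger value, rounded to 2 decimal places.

breed at age 1: R₀ = 0.48 × (8.0 + 0.31 × 6.7) = 0.48 × 10.0770 = 4.8370
delay to age 2: R₀ = 0.48 × (0.66 × 6.7) = 0.48 × 4.4220 = 2.1226
Higher: breed at age 1 (4.8370).

4.84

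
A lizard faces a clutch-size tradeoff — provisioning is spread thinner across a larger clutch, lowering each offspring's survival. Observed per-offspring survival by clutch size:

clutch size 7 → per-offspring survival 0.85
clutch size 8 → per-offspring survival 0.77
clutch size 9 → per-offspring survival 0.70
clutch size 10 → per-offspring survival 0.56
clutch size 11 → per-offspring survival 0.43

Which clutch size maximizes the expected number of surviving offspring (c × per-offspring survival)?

Expected surviving offspring = c × s(c):
  c=7: 7 × 0.85 = 5.950
  c=8: 8 × 0.77 = 6.160
  c=9: 9 × 0.70 = 6.300
  c=10: 10 × 0.56 = 5.600
  c=11: 11 × 0.43 = 4.730
Maximum at c = 9 (6.300 surviving offspring).

9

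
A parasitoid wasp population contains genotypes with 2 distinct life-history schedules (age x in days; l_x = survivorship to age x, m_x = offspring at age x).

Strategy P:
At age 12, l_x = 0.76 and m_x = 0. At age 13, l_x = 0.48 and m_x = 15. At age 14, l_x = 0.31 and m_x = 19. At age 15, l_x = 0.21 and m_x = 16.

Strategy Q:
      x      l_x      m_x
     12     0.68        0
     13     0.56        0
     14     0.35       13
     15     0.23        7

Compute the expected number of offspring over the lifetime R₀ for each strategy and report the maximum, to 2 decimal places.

Strategy P: R₀ = 0.76×0 + 0.48×15 + 0.31×19 + 0.21×16 = 16.4500
Strategy Q: R₀ = 0.68×0 + 0.56×0 + 0.35×13 + 0.23×7 = 6.1600
Highest R₀: strategy P with 16.4500.

16.45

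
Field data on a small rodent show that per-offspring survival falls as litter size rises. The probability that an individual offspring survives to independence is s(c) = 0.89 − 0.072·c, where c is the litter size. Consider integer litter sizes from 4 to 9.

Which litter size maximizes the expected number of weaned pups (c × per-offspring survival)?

6

Expected weaned pups = c × s(c):
  c=4: 4 × 0.602 = 2.408
  c=5: 5 × 0.530 = 2.650
  c=6: 6 × 0.458 = 2.748
  c=7: 7 × 0.386 = 2.702
  c=8: 8 × 0.314 = 2.512
  c=9: 9 × 0.242 = 2.178
Maximum at c = 6 (2.748 weaned pups).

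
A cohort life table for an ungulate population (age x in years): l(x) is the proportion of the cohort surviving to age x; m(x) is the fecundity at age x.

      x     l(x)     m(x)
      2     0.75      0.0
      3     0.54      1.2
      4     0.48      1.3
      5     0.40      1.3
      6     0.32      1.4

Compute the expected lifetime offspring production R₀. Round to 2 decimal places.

R₀ = Σ l(x) m(x):
  age 2: 0.75 × 0.0 = 0.0000
  age 3: 0.54 × 1.2 = 0.6480
  age 4: 0.48 × 1.3 = 0.6240
  age 5: 0.40 × 1.3 = 0.5200
  age 6: 0.32 × 1.4 = 0.4480
R₀ = 0.0000 + 0.6480 + 0.6240 + 0.5200 + 0.4480 = 2.2400

2.24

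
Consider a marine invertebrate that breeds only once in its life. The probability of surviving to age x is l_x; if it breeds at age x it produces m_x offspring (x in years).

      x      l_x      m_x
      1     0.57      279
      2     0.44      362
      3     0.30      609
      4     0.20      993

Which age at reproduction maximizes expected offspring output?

Expected offspring if breeding at age x = l_x × m_x:
  age 1: 0.57 × 279 = 159.030
  age 2: 0.44 × 362 = 159.280
  age 3: 0.30 × 609 = 182.700
  age 4: 0.20 × 993 = 198.600
Maximum at age 4 (198.600).

4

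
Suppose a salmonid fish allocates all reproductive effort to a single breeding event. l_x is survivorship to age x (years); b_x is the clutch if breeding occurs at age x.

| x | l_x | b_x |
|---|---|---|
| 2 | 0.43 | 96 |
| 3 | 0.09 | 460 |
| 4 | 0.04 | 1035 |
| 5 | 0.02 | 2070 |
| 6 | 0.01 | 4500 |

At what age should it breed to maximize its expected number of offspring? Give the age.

Expected offspring if breeding at age x = l_x × b_x:
  age 2: 0.43 × 96 = 41.280
  age 3: 0.09 × 460 = 41.400
  age 4: 0.04 × 1035 = 41.400
  age 5: 0.02 × 2070 = 41.400
  age 6: 0.01 × 4500 = 45.000
Maximum at age 6 (45.000).

6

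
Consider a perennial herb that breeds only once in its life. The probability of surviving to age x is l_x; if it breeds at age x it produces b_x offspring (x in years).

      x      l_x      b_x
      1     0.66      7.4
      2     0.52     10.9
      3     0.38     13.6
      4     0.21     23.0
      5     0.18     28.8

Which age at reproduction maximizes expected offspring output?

2

Expected offspring if breeding at age x = l_x × b_x:
  age 1: 0.66 × 7.4 = 4.884
  age 2: 0.52 × 10.9 = 5.668
  age 3: 0.38 × 13.6 = 5.168
  age 4: 0.21 × 23.0 = 4.830
  age 5: 0.18 × 28.8 = 5.184
Maximum at age 2 (5.668).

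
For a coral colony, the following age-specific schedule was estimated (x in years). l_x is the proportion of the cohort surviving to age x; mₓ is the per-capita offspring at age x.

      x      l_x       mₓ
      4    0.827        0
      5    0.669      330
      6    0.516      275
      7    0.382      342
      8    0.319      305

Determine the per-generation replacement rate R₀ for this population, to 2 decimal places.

R₀ = Σ l_x mₓ:
  age 4: 0.827 × 0 = 0.0000
  age 5: 0.669 × 330 = 220.7700
  age 6: 0.516 × 275 = 141.9000
  age 7: 0.382 × 342 = 130.6440
  age 8: 0.319 × 305 = 97.2950
R₀ = 0.0000 + 220.7700 + 141.9000 + 130.6440 + 97.2950 = 590.6090

590.61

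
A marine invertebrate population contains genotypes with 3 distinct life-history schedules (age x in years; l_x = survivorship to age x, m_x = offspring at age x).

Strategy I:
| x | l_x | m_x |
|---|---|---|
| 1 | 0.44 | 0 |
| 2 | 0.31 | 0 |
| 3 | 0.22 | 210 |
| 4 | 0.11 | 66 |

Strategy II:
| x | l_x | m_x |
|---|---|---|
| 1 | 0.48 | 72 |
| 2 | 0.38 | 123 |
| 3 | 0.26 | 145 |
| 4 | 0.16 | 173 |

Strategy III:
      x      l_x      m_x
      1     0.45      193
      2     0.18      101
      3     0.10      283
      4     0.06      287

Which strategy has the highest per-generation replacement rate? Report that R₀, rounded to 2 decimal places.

Strategy I: R₀ = 0.44×0 + 0.31×0 + 0.22×210 + 0.11×66 = 53.4600
Strategy II: R₀ = 0.48×72 + 0.38×123 + 0.26×145 + 0.16×173 = 146.6800
Strategy III: R₀ = 0.45×193 + 0.18×101 + 0.10×283 + 0.06×287 = 150.5500
Highest R₀: strategy III with 150.5500.

150.55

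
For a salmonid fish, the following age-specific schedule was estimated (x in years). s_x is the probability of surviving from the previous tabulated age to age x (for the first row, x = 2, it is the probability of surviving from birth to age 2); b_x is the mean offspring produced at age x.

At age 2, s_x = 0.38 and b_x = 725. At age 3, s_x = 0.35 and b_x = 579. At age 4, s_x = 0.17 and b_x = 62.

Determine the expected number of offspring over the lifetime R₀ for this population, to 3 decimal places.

353.909

Survivorship from birth: l_x = s_2·s_3·…·s_x.
  l_2 = 0.38000
  l_3 = 0.13300
  l_4 = 0.02261
R₀ = Σ l_x b_x:
  age 2: 0.38000 × 725 = 275.5000
  age 3: 0.13300 × 579 = 77.0070
  age 4: 0.02261 × 62 = 1.4018
R₀ = 275.5000 + 77.0070 + 1.4018 = 353.9088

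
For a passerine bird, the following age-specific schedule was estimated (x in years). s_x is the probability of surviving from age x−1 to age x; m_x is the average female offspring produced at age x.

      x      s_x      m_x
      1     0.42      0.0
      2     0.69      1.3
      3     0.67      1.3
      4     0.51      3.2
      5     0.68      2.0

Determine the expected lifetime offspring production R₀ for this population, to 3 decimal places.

1.081

Survivorship from birth: l_x = s_1·s_2·…·s_x.
  l_1 = 0.42000
  l_2 = 0.28980
  l_3 = 0.19417
  l_4 = 0.09902
  l_5 = 0.06734
R₀ = Σ l_x m_x:
  age 1: 0.42000 × 0.0 = 0.0000
  age 2: 0.28980 × 1.3 = 0.3767
  age 3: 0.19417 × 1.3 = 0.2524
  age 4: 0.09902 × 3.2 = 0.3169
  age 5: 0.06734 × 2.0 = 0.1347
R₀ = 0.0000 + 0.3767 + 0.2524 + 0.3169 + 0.1347 = 1.0807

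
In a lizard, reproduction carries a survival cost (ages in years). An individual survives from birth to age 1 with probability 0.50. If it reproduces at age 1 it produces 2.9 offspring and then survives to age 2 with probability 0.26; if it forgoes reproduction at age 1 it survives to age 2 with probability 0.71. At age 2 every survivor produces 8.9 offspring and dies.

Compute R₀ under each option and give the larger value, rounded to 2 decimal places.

breed at age 1: R₀ = 0.50 × (2.9 + 0.26 × 8.9) = 0.50 × 5.2140 = 2.6070
delay to age 2: R₀ = 0.50 × (0.71 × 8.9) = 0.50 × 6.3190 = 3.1595
Higher: delay to age 2 (3.1595).

3.16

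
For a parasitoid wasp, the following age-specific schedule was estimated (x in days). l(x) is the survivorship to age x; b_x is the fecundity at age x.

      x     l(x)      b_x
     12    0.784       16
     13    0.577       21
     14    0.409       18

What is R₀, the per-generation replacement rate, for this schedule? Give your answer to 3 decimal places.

32.023

R₀ = Σ l(x) b_x:
  age 12: 0.784 × 16 = 12.5440
  age 13: 0.577 × 21 = 12.1170
  age 14: 0.409 × 18 = 7.3620
R₀ = 12.5440 + 12.1170 + 7.3620 = 32.0230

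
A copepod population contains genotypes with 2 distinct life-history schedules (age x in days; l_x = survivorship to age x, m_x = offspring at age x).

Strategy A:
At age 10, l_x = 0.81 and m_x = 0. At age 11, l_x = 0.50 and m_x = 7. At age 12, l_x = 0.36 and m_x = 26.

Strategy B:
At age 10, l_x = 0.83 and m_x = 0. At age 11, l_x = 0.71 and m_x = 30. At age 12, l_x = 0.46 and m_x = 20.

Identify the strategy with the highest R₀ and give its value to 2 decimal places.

30.50

Strategy A: R₀ = 0.81×0 + 0.50×7 + 0.36×26 = 12.8600
Strategy B: R₀ = 0.83×0 + 0.71×30 + 0.46×20 = 30.5000
Highest R₀: strategy B with 30.5000.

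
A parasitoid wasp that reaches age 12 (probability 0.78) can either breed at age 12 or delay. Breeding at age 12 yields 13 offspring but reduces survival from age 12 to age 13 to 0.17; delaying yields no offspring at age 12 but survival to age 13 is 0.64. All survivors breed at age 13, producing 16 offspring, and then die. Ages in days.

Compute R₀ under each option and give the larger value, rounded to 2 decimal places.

breed at age 12: R₀ = 0.78 × (13 + 0.17 × 16) = 0.78 × 15.7200 = 12.2616
delay to age 13: R₀ = 0.78 × (0.64 × 16) = 0.78 × 10.2400 = 7.9872
Higher: breed at age 12 (12.2616).

12.26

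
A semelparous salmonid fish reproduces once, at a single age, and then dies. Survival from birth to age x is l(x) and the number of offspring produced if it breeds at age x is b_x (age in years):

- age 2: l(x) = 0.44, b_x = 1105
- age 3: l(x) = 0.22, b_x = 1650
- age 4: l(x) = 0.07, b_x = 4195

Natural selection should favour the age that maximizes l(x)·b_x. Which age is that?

2

Expected offspring if breeding at age x = l(x) × b_x:
  age 2: 0.44 × 1105 = 486.200
  age 3: 0.22 × 1650 = 363.000
  age 4: 0.07 × 4195 = 293.650
Maximum at age 2 (486.200).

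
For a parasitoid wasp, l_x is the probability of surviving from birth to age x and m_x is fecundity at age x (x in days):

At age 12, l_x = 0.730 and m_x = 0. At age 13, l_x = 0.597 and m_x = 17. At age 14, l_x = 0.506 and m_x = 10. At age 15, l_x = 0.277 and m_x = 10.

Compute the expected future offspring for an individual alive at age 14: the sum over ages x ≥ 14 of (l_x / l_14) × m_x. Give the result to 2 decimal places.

l_14 = 0.506. Conditional survival from age 14 to x is l_x / l_14.
  x=14: (0.506/0.506) × 10 = 10.0000
  x=15: (0.277/0.506) × 10 = 5.4743
Sum = 10.0000 + 5.4743 = 15.4743

15.47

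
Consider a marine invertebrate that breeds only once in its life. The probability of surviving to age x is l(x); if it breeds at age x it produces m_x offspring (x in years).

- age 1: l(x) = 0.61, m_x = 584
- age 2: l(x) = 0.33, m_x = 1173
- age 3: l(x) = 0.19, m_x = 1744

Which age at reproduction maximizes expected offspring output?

Expected offspring if breeding at age x = l(x) × m_x:
  age 1: 0.61 × 584 = 356.240
  age 2: 0.33 × 1173 = 387.090
  age 3: 0.19 × 1744 = 331.360
Maximum at age 2 (387.090).

2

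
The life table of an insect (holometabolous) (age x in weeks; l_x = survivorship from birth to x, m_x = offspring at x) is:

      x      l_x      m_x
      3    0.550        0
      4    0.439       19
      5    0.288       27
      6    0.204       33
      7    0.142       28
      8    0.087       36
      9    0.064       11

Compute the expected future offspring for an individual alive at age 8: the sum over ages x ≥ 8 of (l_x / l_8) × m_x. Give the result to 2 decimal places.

l_8 = 0.087. Conditional survival from age 8 to x is l_x / l_8.
  x=8: (0.087/0.087) × 36 = 36.0000
  x=9: (0.064/0.087) × 11 = 8.0920
Sum = 36.0000 + 8.0920 = 44.0920

44.09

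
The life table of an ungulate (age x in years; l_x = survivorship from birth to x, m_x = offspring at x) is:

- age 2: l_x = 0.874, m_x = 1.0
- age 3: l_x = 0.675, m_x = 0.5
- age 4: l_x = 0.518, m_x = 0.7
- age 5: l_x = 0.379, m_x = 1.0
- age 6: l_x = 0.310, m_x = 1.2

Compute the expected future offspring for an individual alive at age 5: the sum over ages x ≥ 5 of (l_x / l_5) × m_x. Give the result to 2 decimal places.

1.98

l_5 = 0.379. Conditional survival from age 5 to x is l_x / l_5.
  x=5: (0.379/0.379) × 1.0 = 1.0000
  x=6: (0.310/0.379) × 1.2 = 0.9815
Sum = 1.0000 + 0.9815 = 1.9815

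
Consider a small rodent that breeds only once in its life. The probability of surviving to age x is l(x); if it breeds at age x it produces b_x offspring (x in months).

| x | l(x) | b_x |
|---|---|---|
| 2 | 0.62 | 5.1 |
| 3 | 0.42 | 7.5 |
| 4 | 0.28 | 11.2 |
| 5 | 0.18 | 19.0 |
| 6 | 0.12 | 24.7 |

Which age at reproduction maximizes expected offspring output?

5

Expected offspring if breeding at age x = l(x) × b_x:
  age 2: 0.62 × 5.1 = 3.162
  age 3: 0.42 × 7.5 = 3.150
  age 4: 0.28 × 11.2 = 3.136
  age 5: 0.18 × 19.0 = 3.420
  age 6: 0.12 × 24.7 = 2.964
Maximum at age 5 (3.420).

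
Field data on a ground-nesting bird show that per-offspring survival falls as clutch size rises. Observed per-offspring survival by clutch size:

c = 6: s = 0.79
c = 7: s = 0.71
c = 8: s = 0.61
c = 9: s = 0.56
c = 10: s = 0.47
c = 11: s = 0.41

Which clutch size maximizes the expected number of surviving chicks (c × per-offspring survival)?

Expected surviving chicks = c × s(c):
  c=6: 6 × 0.79 = 4.740
  c=7: 7 × 0.71 = 4.970
  c=8: 8 × 0.61 = 4.880
  c=9: 9 × 0.56 = 5.040
  c=10: 10 × 0.47 = 4.700
  c=11: 11 × 0.41 = 4.510
Maximum at c = 9 (5.040 surviving chicks).

9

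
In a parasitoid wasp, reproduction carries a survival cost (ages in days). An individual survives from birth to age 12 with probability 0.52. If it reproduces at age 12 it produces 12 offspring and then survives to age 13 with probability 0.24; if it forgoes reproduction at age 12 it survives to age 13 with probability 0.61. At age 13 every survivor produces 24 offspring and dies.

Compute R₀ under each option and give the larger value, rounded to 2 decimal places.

breed at age 12: R₀ = 0.52 × (12 + 0.24 × 24) = 0.52 × 17.7600 = 9.2352
delay to age 13: R₀ = 0.52 × (0.61 × 24) = 0.52 × 14.6400 = 7.6128
Higher: breed at age 12 (9.2352).

9.24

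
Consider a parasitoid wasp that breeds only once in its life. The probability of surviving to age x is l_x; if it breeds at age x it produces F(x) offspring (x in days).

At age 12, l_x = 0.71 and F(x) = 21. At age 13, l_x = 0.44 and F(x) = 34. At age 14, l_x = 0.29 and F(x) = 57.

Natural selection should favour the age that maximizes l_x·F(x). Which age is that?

14

Expected offspring if breeding at age x = l_x × F(x):
  age 12: 0.71 × 21 = 14.910
  age 13: 0.44 × 34 = 14.960
  age 14: 0.29 × 57 = 16.530
Maximum at age 14 (16.530).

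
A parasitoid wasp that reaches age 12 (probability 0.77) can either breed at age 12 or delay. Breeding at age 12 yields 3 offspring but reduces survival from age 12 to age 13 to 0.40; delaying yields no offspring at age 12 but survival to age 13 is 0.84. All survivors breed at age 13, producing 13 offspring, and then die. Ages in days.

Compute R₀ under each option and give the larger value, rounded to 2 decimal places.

8.41

breed at age 12: R₀ = 0.77 × (3 + 0.40 × 13) = 0.77 × 8.2000 = 6.3140
delay to age 13: R₀ = 0.77 × (0.84 × 13) = 0.77 × 10.9200 = 8.4084
Higher: delay to age 13 (8.4084).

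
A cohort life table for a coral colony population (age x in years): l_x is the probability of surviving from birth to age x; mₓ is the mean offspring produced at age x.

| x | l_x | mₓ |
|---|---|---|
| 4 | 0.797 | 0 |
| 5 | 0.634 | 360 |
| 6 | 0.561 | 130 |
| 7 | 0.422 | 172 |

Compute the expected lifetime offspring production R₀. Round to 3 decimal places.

R₀ = Σ l_x mₓ:
  age 4: 0.797 × 0 = 0.0000
  age 5: 0.634 × 360 = 228.2400
  age 6: 0.561 × 130 = 72.9300
  age 7: 0.422 × 172 = 72.5840
R₀ = 0.0000 + 228.2400 + 72.9300 + 72.5840 = 373.7540

373.754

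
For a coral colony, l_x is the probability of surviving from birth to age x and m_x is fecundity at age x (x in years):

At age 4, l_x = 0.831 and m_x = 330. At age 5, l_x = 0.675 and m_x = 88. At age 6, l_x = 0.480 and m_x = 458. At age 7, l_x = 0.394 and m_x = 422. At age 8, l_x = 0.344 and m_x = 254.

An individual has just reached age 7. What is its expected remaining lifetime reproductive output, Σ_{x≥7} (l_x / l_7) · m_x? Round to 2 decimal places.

l_7 = 0.394. Conditional survival from age 7 to x is l_x / l_7.
  x=7: (0.394/0.394) × 422 = 422.0000
  x=8: (0.344/0.394) × 254 = 221.7665
Sum = 422.0000 + 221.7665 = 643.7665

643.77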